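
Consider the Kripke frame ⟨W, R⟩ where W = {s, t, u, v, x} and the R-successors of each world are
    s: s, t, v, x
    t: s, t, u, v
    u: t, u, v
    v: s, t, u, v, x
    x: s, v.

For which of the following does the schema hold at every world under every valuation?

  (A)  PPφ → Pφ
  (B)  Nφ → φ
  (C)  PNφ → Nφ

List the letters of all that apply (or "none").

none

R is not reflexive: not x R x.
R is not transitive: s R t and t R u but not s R u.
R is not euclidean: s R t and s R x but not t R x.
(A) the dual of axiom 4: valid iff R is transitive. R is not transitive — not valid.
(B) Nφ → φ is axiom T; it is valid on a frame exactly when R is reflexive. R is not reflexive, so not valid.
(C) the dual of axiom 5: valid iff R is euclidean. R is not euclidean — not valid.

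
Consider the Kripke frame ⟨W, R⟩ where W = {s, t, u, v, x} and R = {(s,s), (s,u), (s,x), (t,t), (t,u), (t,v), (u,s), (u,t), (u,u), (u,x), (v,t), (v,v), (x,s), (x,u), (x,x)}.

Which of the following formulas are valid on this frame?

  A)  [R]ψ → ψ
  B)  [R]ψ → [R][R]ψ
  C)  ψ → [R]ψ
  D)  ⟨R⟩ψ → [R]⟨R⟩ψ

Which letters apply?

A

R is reflexive: each world relates to itself.
R is not transitive: s R u and u R t but not s R t.
R is not euclidean: t R u and t R v but not u R v.
R is not a subset of the identity: s R u with s ≠ u.
(A) [R]ψ → ψ is axiom T; it is valid on a frame exactly when R is reflexive. R is reflexive, so valid.
(B) [R]ψ → [R][R]ψ is axiom 4, which corresponds to transitivity. R is not transitive — not valid.
(C) ψ → [R]ψ (equivalent to ◇p→p) corresponds to R being a subset of the identity. Here R ⊄ identity, so not valid.
(D) ⟨R⟩ψ → [R]⟨R⟩ψ is axiom 5, which corresponds to the euclidean property. R is not euclidean — not valid.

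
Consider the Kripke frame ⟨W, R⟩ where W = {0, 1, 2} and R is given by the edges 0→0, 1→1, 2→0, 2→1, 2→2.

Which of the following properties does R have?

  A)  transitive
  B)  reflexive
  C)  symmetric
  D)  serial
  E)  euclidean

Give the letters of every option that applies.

A, B, D

(A) transitive: R is closed under composition.
(B) reflexive: each world relates to itself.
(C) not symmetric: 2 R 0 but not 0 R 2.
(D) serial: every world has an R-successor.
(E) not euclidean: 2 R 0 and 2 R 1 but not 0 R 1.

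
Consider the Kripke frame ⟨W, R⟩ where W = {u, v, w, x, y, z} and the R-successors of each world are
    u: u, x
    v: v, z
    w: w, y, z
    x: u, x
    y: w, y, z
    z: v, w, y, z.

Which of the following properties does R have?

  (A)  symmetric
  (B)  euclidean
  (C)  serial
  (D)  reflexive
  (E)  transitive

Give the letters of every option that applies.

A, C, D

(A) symmetric: every R-edge is matched by its reverse.
(B) not euclidean: z R v and z R w but not v R w.
(C) serial: every world has an R-successor.
(D) reflexive: each world relates to itself.
(E) not transitive: v R z and z R w but not v R w.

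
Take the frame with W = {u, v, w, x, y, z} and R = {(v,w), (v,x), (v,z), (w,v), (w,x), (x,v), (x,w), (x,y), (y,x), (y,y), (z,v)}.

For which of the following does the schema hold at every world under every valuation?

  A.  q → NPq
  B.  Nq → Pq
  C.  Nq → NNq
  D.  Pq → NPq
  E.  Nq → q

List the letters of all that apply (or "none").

A

R is not reflexive: not u R u.
R is symmetric: every R-edge is matched by its reverse.
R is not transitive: v R w and w R v but not v R v.
R is not euclidean: v R w and v R z but not w R z.
R is not serial: u has no R-successor.
(A) q → NPq is axiom B; it is valid on a frame exactly when R is symmetric. R is symmetric, so valid.
(B) axiom D: valid iff R is serial. R is not serial — not valid.
(C) Nq → NNq is axiom 4; it is valid on a frame exactly when R is transitive. R is not transitive, so not valid.
(D) Pq → NPq (axiom 5) characterises the euclidean frames. R is not euclidean — not valid.
(E) Nq → q (axiom T) characterises the reflexive frames. R is not reflexive — not valid.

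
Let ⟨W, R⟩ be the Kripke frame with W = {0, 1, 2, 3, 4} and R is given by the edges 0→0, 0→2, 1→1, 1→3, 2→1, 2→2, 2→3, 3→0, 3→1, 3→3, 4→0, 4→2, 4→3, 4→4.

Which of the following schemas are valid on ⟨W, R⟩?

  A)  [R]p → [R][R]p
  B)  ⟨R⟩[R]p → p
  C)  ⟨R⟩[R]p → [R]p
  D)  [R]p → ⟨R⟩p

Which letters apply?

R is not symmetric: 0 R 2 but not 2 R 0.
R is not transitive: 0 R 2 and 2 R 1 but not 0 R 1.
R is not euclidean: 0 R 2 and 0 R 0 but not 2 R 0.
R is serial: every world has an R-successor.
(A) axiom 4: valid iff R is transitive. R is not transitive — not valid.
(B) the dual of axiom B: valid iff R is symmetric. R is not symmetric — not valid.
(C) ⟨R⟩[R]p → [R]p is the dual of axiom 5; it is valid on a frame exactly when R is euclidean. R is not euclidean, so not valid.
(D) axiom D: valid iff R is serial. R is serial — valid.

D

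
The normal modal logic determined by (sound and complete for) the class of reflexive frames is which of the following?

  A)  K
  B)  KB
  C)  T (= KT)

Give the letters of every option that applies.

(A) K is determined by the class of arbitrary frames.
(B) KB is determined by the class of symmetric frames.
(C) T (= KT) is determined by exactly this class.

C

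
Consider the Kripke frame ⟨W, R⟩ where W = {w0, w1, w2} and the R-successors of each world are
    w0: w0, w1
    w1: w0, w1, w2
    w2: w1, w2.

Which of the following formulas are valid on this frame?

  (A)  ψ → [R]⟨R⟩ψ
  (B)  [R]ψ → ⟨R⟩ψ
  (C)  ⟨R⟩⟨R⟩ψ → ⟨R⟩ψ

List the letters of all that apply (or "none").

A, B

R is symmetric: every R-edge is matched by its reverse.
R is not transitive: w0 R w1 and w1 R w2 but not w0 R w2.
R is serial: every world has an R-successor.
(A) ψ → [R]⟨R⟩ψ is axiom B, which corresponds to symmetry. R is symmetric — valid.
(B) [R]ψ → ⟨R⟩ψ (axiom D) characterises the serial frames. R is serial — valid.
(C) the dual of axiom 4: valid iff R is transitive. R is not transitive — not valid.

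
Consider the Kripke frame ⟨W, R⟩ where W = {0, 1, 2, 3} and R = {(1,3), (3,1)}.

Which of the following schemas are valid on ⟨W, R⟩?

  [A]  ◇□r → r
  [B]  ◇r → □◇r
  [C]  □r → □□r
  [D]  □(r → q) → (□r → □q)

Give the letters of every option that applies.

R is symmetric: every R-edge is matched by its reverse.
R is not transitive: 1 R 3 and 3 R 1 but not 1 R 1.
R is not euclidean: 1 R 3 and 1 R 3 but not 3 R 3.
(A) ◇□r → r is the dual of axiom B; it is valid on a frame exactly when R is symmetric. R is symmetric, so valid.
(B) ◇r → □◇r is axiom 5, which corresponds to the euclidean property. R is not euclidean — not valid.
(C) □r → □□r is axiom 4; it is valid on a frame exactly when R is transitive. R is not transitive, so not valid.
(D) □(r → q) → (□r → □q) is axiom K, valid on every Kripke frame — valid.

A, D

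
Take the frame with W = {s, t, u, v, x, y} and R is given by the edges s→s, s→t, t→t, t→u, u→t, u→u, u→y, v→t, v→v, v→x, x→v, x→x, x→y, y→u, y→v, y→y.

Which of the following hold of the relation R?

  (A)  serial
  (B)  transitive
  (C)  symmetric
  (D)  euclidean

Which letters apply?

A

(A) serial: every world has an R-successor.
(B) not transitive: s R t and t R u but not s R u.
(C) not symmetric: s R t but not t R s.
(D) not euclidean: s R t and s R s but not t R s.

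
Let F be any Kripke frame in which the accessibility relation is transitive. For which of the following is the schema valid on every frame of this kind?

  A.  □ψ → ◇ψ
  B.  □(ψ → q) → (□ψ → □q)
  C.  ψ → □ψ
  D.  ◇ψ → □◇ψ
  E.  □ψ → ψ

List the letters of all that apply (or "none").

B

(A) □ψ → ◇ψ (axiom D) characterises the serial frames. Such an R need not be serial — not valid.
(B) □(ψ → q) → (□ψ → □q) is the K axiom; it holds on all frames — valid.
(C) ψ → □ψ is equivalent to ◇p→p; it holds exactly when R ⊆ identity. Such an R need not be a subset of the identity — not valid.
(D) axiom 5: valid iff R is euclidean. Such an R need not be euclidean — not valid.
(E) axiom T: valid iff R is reflexive. Such an R need not be reflexive — not valid.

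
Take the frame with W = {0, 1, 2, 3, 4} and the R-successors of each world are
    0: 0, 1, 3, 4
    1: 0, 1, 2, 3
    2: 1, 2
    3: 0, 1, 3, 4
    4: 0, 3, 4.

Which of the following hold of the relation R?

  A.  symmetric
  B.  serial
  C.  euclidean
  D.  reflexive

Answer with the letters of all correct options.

(A) symmetric: every R-edge is matched by its reverse.
(B) serial: every world has an R-successor.
(C) not euclidean: 0 R 1 and 0 R 4 but not 1 R 4.
(D) reflexive: each world relates to itself.

A, B, D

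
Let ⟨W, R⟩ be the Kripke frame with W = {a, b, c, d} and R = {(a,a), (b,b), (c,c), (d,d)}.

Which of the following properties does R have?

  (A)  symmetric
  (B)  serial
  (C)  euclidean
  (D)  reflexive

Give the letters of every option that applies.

(A) symmetric: every R-edge is matched by its reverse.
(B) serial: every world has an R-successor.
(C) euclidean: any two R-successors of the same world are R-related.
(D) reflexive: each world relates to itself.

A, B, C, D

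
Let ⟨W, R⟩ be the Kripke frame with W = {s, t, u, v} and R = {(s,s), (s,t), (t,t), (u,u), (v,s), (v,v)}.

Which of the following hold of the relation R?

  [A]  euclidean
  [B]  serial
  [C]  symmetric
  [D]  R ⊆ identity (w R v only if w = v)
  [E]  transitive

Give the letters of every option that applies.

B

(A) not euclidean: s R t and s R s but not t R s.
(B) serial: every world has an R-successor.
(C) not symmetric: s R t but not t R s.
(D) not ⊆ identity: s R t with s ≠ t.
(E) not transitive: v R s and s R t but not v R t.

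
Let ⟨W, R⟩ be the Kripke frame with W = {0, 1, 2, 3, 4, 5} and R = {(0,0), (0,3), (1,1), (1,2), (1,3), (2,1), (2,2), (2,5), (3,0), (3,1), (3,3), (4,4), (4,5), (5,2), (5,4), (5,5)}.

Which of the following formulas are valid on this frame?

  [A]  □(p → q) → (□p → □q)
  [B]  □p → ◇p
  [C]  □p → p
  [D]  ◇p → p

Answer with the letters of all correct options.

R is reflexive: each world relates to itself.
R is serial: every world has an R-successor.
R is not a subset of the identity: 0 R 3 with 0 ≠ 3.
(A) this is just K, valid on every normal frame.
(B) □p → ◇p is axiom D, which corresponds to seriality. R is serial — valid.
(C) axiom T: valid iff R is reflexive. R is reflexive — valid.
(D) ◇p → p (the converse of T) corresponds to R being a subset of the identity. Here R ⊄ identity, so not valid.

A, B, C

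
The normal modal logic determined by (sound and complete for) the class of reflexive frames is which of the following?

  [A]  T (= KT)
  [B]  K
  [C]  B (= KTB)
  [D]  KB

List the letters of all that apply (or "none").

A

(A) T (= KT) is determined by exactly this class.
(B) K is determined by the class of arbitrary frames.
(C) B (= KTB) is determined by the class of reflexive and symmetric frames.
(D) KB is determined by the class of symmetric frames.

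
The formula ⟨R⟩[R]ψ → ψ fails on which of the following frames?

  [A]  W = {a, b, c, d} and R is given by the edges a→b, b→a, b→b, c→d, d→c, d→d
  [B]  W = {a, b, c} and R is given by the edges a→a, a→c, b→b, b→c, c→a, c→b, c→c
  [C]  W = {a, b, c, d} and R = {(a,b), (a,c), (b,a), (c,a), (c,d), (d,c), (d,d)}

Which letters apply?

The schema ⟨R⟩[R]ψ → ψ is the dual of axiom B; it is valid on a frame iff R is symmetric.
(A) R is symmetric (every R-edge is matched by its reverse), so the schema is valid here.
(B) R is symmetric (every R-edge is matched by its reverse), so the schema is valid here.
(C) R is symmetric (every R-edge is matched by its reverse), so the schema is valid here.

none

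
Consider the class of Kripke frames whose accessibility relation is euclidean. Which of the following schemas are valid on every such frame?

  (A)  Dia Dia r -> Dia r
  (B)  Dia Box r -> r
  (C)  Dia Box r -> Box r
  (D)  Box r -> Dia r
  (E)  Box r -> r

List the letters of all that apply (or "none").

C

(A) Dia Dia r -> Dia r is the dual of axiom 4, which corresponds to transitivity. Such an R need not be transitive — not valid.
(B) Dia Box r -> r is the dual of axiom B, which corresponds to symmetry. Such an R need not be symmetric — not valid.
(C) Dia Box r -> Box r (the dual of axiom 5) characterises the euclidean frames. Every such R is euclidean — valid.
(D) axiom D: valid iff R is serial. Such an R need not be serial — not valid.
(E) axiom T: valid iff R is reflexive. Such an R need not be reflexive — not valid.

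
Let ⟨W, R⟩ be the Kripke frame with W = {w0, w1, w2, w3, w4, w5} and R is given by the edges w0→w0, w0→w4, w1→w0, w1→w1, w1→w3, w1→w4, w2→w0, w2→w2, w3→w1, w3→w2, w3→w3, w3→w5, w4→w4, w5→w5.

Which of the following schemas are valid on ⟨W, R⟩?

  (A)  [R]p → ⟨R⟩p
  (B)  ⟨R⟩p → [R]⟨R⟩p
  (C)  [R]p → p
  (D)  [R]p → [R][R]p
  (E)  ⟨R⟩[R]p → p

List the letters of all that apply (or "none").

A, C

R is reflexive: each world relates to itself.
R is not symmetric: w0 R w4 but not w4 R w0.
R is not transitive: w1 R w3 and w3 R w2 but not w1 R w2.
R is not euclidean: w0 R w4 and w0 R w0 but not w4 R w0.
R is serial: every world has an R-successor.
(A) axiom D: valid iff R is serial. R is serial — valid.
(B) ⟨R⟩p → [R]⟨R⟩p (axiom 5) characterises the euclidean frames. R is not euclidean — not valid.
(C) [R]p → p is axiom T; it is valid on a frame exactly when R is reflexive. R is reflexive, so valid.
(D) [R]p → [R][R]p (axiom 4) characterises the transitive frames. R is not transitive — not valid.
(E) the dual of axiom B: valid iff R is symmetric. R is not symmetric — not valid.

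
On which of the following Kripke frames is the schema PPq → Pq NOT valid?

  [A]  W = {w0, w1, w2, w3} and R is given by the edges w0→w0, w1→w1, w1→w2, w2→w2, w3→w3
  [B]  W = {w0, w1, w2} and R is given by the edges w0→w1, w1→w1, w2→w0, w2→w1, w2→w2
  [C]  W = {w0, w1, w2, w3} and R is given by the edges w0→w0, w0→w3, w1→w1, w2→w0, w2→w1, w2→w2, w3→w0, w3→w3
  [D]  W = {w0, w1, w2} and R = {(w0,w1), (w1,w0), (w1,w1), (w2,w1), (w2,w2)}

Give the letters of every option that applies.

C, D

The schema PPq → Pq is the dual of axiom 4; it is valid on a frame iff R is transitive.
(A) R is transitive (R is closed under composition), so the schema is valid here.
(B) R is transitive (R is closed under composition), so the schema is valid here.
(C) R is not transitive (w2 R w0 and w0 R w3 but not w2 R w3), so the schema fails here.
(D) R is not transitive (w0 R w1 and w1 R w0 but not w0 R w0), so the schema fails here.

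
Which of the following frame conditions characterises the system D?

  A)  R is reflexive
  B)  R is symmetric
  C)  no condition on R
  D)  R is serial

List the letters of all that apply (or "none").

(A) this class determines T (= KT), not D.
(B) this class determines KB, not D.
(C) this class determines K, not D.
(D) D is sound and complete for exactly this class.

D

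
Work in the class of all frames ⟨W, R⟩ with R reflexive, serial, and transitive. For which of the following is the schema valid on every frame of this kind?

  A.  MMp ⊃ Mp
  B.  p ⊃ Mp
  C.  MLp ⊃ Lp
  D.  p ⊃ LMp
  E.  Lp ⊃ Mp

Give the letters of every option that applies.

(A) MMp ⊃ Mp (the dual of axiom 4) characterises the transitive frames. Every such R is transitive — valid.
(B) p ⊃ Mp (the dual of axiom T) characterises the reflexive frames. Every such R is reflexive — valid.
(C) MLp ⊃ Lp (the dual of axiom 5) characterises the euclidean frames. Such an R need not be euclidean — not valid.
(D) p ⊃ LMp is axiom B, which corresponds to symmetry. Such an R need not be symmetric — not valid.
(E) axiom D: valid iff R is serial. Every such R is serial — valid.

A, B, E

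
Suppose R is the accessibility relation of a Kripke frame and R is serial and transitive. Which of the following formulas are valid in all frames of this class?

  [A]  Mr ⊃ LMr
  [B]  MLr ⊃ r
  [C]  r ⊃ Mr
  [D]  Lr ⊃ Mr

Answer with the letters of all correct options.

D

(A) axiom 5: valid iff R is euclidean. Such an R need not be euclidean — not valid.
(B) MLr ⊃ r is the dual of axiom B; it is valid on a frame exactly when R is symmetric. Such an R need not be symmetric, so not valid.
(C) r ⊃ Mr (the dual of axiom T) characterises the reflexive frames. Such an R need not be reflexive — not valid.
(D) Lr ⊃ Mr is axiom D, which corresponds to seriality. Every such R is serial — valid.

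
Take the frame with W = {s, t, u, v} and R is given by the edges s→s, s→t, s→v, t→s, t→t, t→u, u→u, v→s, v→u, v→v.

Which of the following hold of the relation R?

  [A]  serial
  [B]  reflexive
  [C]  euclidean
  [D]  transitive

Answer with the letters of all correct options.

A, B

(A) serial: every world has an R-successor.
(B) reflexive: each world relates to itself.
(C) not euclidean: s R t and s R v but not t R v.
(D) not transitive: s R t and t R u but not s R u.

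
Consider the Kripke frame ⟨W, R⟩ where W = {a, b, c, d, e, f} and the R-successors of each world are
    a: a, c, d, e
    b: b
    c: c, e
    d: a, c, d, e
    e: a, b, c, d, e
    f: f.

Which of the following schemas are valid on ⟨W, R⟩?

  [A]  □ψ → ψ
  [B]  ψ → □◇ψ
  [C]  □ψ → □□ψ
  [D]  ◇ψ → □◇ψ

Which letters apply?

A

R is reflexive: each world relates to itself.
R is not symmetric: a R c but not c R a.
R is not transitive: a R e and e R b but not a R b.
R is not euclidean: a R c and a R a but not c R a.
(A) axiom T: valid iff R is reflexive. R is reflexive — valid.
(B) axiom B: valid iff R is symmetric. R is not symmetric — not valid.
(C) □ψ → □□ψ is axiom 4, which corresponds to transitivity. R is not transitive — not valid.
(D) axiom 5: valid iff R is euclidean. R is not euclidean — not valid.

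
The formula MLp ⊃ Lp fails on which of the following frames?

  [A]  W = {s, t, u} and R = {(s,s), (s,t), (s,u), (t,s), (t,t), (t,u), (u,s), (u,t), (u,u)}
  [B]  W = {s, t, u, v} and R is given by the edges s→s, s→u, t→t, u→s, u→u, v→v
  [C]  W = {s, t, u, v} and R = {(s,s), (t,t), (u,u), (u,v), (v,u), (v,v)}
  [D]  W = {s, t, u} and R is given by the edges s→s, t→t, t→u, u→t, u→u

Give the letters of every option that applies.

none

The schema MLp ⊃ Lp is the dual of axiom 5; it is valid on a frame iff R is euclidean.
(A) R is euclidean (any two R-successors of the same world are R-related), so the schema is valid here.
(B) R is euclidean (any two R-successors of the same world are R-related), so the schema is valid here.
(C) R is euclidean (any two R-successors of the same world are R-related), so the schema is valid here.
(D) R is euclidean (any two R-successors of the same world are R-related), so the schema is valid here.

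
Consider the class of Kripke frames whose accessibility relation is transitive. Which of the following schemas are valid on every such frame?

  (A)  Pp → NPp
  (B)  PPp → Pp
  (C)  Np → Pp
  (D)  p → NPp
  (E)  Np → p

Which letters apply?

(A) Pp → NPp is axiom 5, which corresponds to the euclidean property. Such an R need not be euclidean — not valid.
(B) PPp → Pp is the dual of axiom 4, which corresponds to transitivity. Every such R is transitive — valid.
(C) Np → Pp is axiom D; it is valid on a frame exactly when R is serial. Such an R need not be serial, so not valid.
(D) p → NPp is axiom B, which corresponds to symmetry. Such an R need not be symmetric — not valid.
(E) Np → p is axiom T, which corresponds to reflexivity. Such an R need not be reflexive — not valid.

B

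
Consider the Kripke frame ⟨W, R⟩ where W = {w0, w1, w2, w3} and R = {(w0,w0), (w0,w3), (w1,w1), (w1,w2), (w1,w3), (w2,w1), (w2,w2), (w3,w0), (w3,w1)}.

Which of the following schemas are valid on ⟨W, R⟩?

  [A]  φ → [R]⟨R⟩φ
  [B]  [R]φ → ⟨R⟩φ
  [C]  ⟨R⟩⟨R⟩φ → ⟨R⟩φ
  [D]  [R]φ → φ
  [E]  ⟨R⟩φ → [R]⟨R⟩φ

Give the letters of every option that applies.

A, B

R is not reflexive: not w3 R w3.
R is symmetric: every R-edge is matched by its reverse.
R is not transitive: w0 R w3 and w3 R w1 but not w0 R w1.
R is not euclidean: w1 R w2 and w1 R w3 but not w2 R w3.
R is serial: every world has an R-successor.
(A) φ → [R]⟨R⟩φ is axiom B, which corresponds to symmetry. R is symmetric — valid.
(B) axiom D: valid iff R is serial. R is serial — valid.
(C) ⟨R⟩⟨R⟩φ → ⟨R⟩φ is the dual of axiom 4; it is valid on a frame exactly when R is transitive. R is not transitive, so not valid.
(D) axiom T: valid iff R is reflexive. R is not reflexive — not valid.
(E) axiom 5: valid iff R is euclidean. R is not euclidean — not valid.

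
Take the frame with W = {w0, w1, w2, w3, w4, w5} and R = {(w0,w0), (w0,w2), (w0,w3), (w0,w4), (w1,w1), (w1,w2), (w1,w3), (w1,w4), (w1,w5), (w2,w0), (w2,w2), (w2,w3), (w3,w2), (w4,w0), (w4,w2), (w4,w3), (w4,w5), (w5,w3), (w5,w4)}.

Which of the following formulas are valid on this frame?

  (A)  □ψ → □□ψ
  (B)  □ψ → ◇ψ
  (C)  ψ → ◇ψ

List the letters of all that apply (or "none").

B

R is not reflexive: not w3 R w3.
R is not transitive: w0 R w4 and w4 R w5 but not w0 R w5.
R is serial: every world has an R-successor.
(A) □ψ → □□ψ is axiom 4, which corresponds to transitivity. R is not transitive — not valid.
(B) □ψ → ◇ψ (axiom D) characterises the serial frames. R is serial — valid.
(C) ψ → ◇ψ is the dual of axiom T; it is valid on a frame exactly when R is reflexive. R is not reflexive, so not valid.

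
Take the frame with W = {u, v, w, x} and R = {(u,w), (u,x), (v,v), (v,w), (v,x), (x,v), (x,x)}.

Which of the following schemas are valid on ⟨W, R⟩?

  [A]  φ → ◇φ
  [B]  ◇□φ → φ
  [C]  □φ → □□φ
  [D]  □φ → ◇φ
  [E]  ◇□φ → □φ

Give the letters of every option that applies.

none

R is not reflexive: not u R u.
R is not symmetric: u R w but not w R u.
R is not transitive: u R x and x R v but not u R v.
R is not euclidean: u R w and u R x but not w R x.
R is not serial: w has no R-successor.
(A) φ → ◇φ is the dual of axiom T, which corresponds to reflexivity. R is not reflexive — not valid.
(B) ◇□φ → φ (the dual of axiom B) characterises the symmetric frames. R is not symmetric — not valid.
(C) □φ → □□φ (axiom 4) characterises the transitive frames. R is not transitive — not valid.
(D) □φ → ◇φ is axiom D, which corresponds to seriality. R is not serial — not valid.
(E) ◇□φ → □φ is the dual of axiom 5; it is valid on a frame exactly when R is euclidean. R is not euclidean, so not valid.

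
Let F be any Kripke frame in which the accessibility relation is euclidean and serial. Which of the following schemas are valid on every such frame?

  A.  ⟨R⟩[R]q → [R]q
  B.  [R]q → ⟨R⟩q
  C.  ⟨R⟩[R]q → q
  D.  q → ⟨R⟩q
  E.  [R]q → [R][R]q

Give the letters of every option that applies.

(A) the dual of axiom 5: valid iff R is euclidean. Every such R is euclidean — valid.
(B) [R]q → ⟨R⟩q is axiom D; it is valid on a frame exactly when R is serial. Every such R is serial, so valid.
(C) ⟨R⟩[R]q → q is the dual of axiom B, which corresponds to symmetry. Such an R need not be symmetric — not valid.
(D) q → ⟨R⟩q (the dual of axiom T) characterises the reflexive frames. Such an R need not be reflexive — not valid.
(E) [R]q → [R][R]q is axiom 4, which corresponds to transitivity. Such an R need not be transitive — not valid.

A, B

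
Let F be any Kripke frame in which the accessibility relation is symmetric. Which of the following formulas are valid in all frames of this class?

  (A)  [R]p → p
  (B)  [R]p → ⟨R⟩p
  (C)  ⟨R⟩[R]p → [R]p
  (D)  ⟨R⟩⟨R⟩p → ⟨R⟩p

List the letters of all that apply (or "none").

none

(A) [R]p → p (axiom T) characterises the reflexive frames. Such an R need not be reflexive — not valid.
(B) [R]p → ⟨R⟩p (axiom D) characterises the serial frames. Such an R need not be serial — not valid.
(C) ⟨R⟩[R]p → [R]p is the dual of axiom 5, which corresponds to the euclidean property. Such an R need not be euclidean — not valid.
(D) ⟨R⟩⟨R⟩p → ⟨R⟩p is the dual of axiom 4, which corresponds to transitivity. Such an R need not be transitive — not valid.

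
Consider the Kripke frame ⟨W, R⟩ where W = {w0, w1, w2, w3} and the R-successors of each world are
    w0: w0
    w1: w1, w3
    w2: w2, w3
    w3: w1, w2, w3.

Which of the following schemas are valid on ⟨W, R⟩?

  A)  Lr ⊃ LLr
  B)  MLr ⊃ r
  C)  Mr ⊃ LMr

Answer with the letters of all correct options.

R is symmetric: every R-edge is matched by its reverse.
R is not transitive: w1 R w3 and w3 R w2 but not w1 R w2.
R is not euclidean: w3 R w1 and w3 R w2 but not w1 R w2.
(A) Lr ⊃ LLr is axiom 4; it is valid on a frame exactly when R is transitive. R is not transitive, so not valid.
(B) MLr ⊃ r is the dual of axiom B; it is valid on a frame exactly when R is symmetric. R is symmetric, so valid.
(C) Mr ⊃ LMr is axiom 5; it is valid on a frame exactly when R is euclidean. R is not euclidean, so not valid.

B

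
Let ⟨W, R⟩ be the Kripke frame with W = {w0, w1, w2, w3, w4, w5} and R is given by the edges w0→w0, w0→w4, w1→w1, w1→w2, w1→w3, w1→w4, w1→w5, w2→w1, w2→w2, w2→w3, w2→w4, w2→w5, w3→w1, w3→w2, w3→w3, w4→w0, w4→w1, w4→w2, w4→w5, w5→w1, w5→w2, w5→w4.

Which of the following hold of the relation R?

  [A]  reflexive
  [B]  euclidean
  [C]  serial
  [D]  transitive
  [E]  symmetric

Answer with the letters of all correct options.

C, E

(A) not reflexive: not w4 R w4.
(B) not euclidean: w1 R w3 and w1 R w4 but not w3 R w4.
(C) serial: every world has an R-successor.
(D) not transitive: w0 R w4 and w4 R w1 but not w0 R w1.
(E) symmetric: every R-edge is matched by its reverse.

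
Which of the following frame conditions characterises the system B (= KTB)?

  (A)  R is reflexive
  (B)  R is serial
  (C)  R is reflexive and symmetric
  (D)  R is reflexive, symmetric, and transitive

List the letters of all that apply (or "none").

C

(A) this class determines T (= KT), not B (= KTB).
(B) this class determines D, not B (= KTB).
(C) B (= KTB) is sound and complete for exactly this class.
(D) this class determines S5, not B (= KTB).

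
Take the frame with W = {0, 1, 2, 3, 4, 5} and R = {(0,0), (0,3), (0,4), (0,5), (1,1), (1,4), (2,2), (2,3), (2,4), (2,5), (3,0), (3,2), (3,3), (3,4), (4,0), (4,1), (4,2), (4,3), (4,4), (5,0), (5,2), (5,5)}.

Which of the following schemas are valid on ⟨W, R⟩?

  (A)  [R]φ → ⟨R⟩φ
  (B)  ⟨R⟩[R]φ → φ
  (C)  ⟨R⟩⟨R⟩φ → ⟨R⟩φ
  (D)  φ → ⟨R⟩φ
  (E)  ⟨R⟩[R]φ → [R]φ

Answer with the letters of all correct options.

R is reflexive: each world relates to itself.
R is symmetric: every R-edge is matched by its reverse.
R is not transitive: 0 R 3 and 3 R 2 but not 0 R 2.
R is not euclidean: 0 R 3 and 0 R 5 but not 3 R 5.
R is serial: every world has an R-successor.
(A) [R]φ → ⟨R⟩φ is axiom D, which corresponds to seriality. R is serial — valid.
(B) the dual of axiom B: valid iff R is symmetric. R is symmetric — valid.
(C) ⟨R⟩⟨R⟩φ → ⟨R⟩φ is the dual of axiom 4, which corresponds to transitivity. R is not transitive — not valid.
(D) φ → ⟨R⟩φ (the dual of axiom T) characterises the reflexive frames. R is reflexive — valid.
(E) ⟨R⟩[R]φ → [R]φ is the dual of axiom 5, which corresponds to the euclidean property. R is not euclidean — not valid.

A, B, D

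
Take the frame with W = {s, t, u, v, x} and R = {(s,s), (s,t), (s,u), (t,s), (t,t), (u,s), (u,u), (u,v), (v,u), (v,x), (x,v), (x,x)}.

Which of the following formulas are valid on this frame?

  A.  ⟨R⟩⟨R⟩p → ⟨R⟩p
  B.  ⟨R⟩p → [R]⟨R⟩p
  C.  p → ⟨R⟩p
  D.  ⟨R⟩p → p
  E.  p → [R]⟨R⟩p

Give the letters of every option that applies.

E

R is not reflexive: not v R v.
R is symmetric: every R-edge is matched by its reverse.
R is not transitive: s R u and u R v but not s R v.
R is not euclidean: s R t and s R u but not t R u.
R is not a subset of the identity: s R t with s ≠ t.
(A) the dual of axiom 4: valid iff R is transitive. R is not transitive — not valid.
(B) ⟨R⟩p → [R]⟨R⟩p is axiom 5, which corresponds to the euclidean property. R is not euclidean — not valid.
(C) p → ⟨R⟩p is the dual of axiom T, which corresponds to reflexivity. R is not reflexive — not valid.
(D) ⟨R⟩p → p is the converse of T; it holds exactly when R ⊆ identity. Here R ⊄ identity — not valid.
(E) p → [R]⟨R⟩p is axiom B, which corresponds to symmetry. R is symmetric — valid.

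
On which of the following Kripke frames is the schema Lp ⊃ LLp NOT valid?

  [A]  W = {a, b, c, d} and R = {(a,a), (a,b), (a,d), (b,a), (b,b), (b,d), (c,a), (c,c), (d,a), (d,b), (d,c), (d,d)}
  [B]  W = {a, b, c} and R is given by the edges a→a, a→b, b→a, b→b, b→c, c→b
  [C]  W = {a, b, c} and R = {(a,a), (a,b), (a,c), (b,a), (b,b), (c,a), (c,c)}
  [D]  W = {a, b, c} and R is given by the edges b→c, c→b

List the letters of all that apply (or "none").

A, B, C, D

The schema Lp ⊃ LLp is axiom 4; it is valid on a frame iff R is transitive.
(A) R is not transitive (a R d and d R c but not a R c), so the schema fails here.
(B) R is not transitive (a R b and b R c but not a R c), so the schema fails here.
(C) R is not transitive (b R a and a R c but not b R c), so the schema fails here.
(D) R is not transitive (b R c and c R b but not b R b), so the schema fails here.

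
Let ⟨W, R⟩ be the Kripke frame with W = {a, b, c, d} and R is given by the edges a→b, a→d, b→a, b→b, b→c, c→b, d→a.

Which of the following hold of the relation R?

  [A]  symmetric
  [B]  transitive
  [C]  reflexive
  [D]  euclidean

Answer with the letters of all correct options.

(A) symmetric: every R-edge is matched by its reverse.
(B) not transitive: a R b and b R a but not a R a.
(C) not reflexive: not a R a.
(D) not euclidean: a R b and a R d but not b R d.

A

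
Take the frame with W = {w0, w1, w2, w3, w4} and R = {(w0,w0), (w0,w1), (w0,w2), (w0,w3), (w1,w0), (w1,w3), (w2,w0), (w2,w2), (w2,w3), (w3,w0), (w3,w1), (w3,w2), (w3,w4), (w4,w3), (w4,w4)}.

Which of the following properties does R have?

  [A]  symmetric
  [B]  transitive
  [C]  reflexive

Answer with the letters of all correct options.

(A) symmetric: every R-edge is matched by its reverse.
(B) not transitive: w0 R w3 and w3 R w4 but not w0 R w4.
(C) not reflexive: not w1 R w1.

A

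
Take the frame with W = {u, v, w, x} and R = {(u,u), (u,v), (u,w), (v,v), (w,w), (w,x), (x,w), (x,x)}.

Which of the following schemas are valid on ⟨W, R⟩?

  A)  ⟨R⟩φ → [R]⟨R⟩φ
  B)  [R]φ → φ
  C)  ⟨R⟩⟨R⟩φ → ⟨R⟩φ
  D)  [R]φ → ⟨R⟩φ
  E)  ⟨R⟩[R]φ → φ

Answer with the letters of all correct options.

R is reflexive: each world relates to itself.
R is not symmetric: u R v but not v R u.
R is not transitive: u R w and w R x but not u R x.
R is not euclidean: u R v and u R u but not v R u.
R is serial: every world has an R-successor.
(A) ⟨R⟩φ → [R]⟨R⟩φ is axiom 5; it is valid on a frame exactly when R is euclidean. R is not euclidean, so not valid.
(B) axiom T: valid iff R is reflexive. R is reflexive — valid.
(C) ⟨R⟩⟨R⟩φ → ⟨R⟩φ is the dual of axiom 4; it is valid on a frame exactly when R is transitive. R is not transitive, so not valid.
(D) [R]φ → ⟨R⟩φ (axiom D) characterises the serial frames. R is serial — valid.
(E) the dual of axiom B: valid iff R is symmetric. R is not symmetric — not valid.

B, D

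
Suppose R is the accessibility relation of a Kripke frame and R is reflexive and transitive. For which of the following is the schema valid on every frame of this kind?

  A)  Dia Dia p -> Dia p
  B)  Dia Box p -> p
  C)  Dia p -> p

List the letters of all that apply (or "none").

A

Reflexive relations are serial.
(A) the dual of axiom 4: valid iff R is transitive. Every such R is transitive — valid.
(B) Dia Box p -> p is the dual of axiom B; it is valid on a frame exactly when R is symmetric. Such an R need not be symmetric, so not valid.
(C) Dia p -> p is valid only on frames where every R-edge is a self-loop. Such an R need not be a subset of the identity — not valid.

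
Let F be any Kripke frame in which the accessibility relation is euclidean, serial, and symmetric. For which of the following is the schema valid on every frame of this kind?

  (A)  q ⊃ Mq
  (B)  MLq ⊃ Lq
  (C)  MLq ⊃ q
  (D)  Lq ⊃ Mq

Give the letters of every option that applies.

Serial, symmetric and euclidean together give transitive (from symmetry + euclidean) and then reflexive; the relation is an equivalence.
(A) q ⊃ Mq is the dual of axiom T, which corresponds to reflexivity. Every such R is reflexive — valid.
(B) MLq ⊃ Lq (the dual of axiom 5) characterises the euclidean frames. Every such R is euclidean — valid.
(C) MLq ⊃ q is the dual of axiom B, which corresponds to symmetry. Every such R is symmetric — valid.
(D) Lq ⊃ Mq is axiom D, which corresponds to seriality. Every such R is serial — valid.

A, B, C, D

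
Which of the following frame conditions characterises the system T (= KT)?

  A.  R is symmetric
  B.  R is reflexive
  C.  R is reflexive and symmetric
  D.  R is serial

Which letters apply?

B

(A) this class determines KB, not T (= KT).
(B) T (= KT) is sound and complete for exactly this class.
(C) this class determines B (= KTB), not T (= KT).
(D) this class determines D, not T (= KT).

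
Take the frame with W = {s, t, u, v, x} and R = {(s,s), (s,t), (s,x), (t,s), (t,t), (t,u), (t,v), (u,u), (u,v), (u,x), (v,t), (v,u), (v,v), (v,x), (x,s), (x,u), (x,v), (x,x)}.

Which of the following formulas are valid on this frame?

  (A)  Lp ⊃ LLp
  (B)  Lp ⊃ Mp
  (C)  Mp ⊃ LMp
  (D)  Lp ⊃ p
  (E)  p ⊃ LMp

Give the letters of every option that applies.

R is reflexive: each world relates to itself.
R is not symmetric: t R u but not u R t.
R is not transitive: s R t and t R u but not s R u.
R is not euclidean: s R t and s R x but not t R x.
R is serial: every world has an R-successor.
(A) Lp ⊃ LLp is axiom 4; it is valid on a frame exactly when R is transitive. R is not transitive, so not valid.
(B) Lp ⊃ Mp is axiom D, which corresponds to seriality. R is serial — valid.
(C) Mp ⊃ LMp is axiom 5; it is valid on a frame exactly when R is euclidean. R is not euclidean, so not valid.
(D) Lp ⊃ p (axiom T) characterises the reflexive frames. R is reflexive — valid.
(E) p ⊃ LMp (axiom B) characterises the symmetric frames. R is not symmetric — not valid.

B, D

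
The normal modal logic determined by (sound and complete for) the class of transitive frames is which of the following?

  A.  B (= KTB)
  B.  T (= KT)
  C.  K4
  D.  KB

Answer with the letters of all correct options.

(A) B (= KTB) is determined by the class of reflexive and symmetric frames.
(B) T (= KT) is determined by the class of reflexive frames.
(C) K4 is determined by exactly this class.
(D) KB is determined by the class of symmetric frames.

C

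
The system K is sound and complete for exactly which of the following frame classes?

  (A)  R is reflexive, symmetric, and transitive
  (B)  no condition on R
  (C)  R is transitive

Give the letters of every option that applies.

(A) this class determines S5, not K.
(B) K is sound and complete for exactly this class.
(C) this class determines K4, not K.

B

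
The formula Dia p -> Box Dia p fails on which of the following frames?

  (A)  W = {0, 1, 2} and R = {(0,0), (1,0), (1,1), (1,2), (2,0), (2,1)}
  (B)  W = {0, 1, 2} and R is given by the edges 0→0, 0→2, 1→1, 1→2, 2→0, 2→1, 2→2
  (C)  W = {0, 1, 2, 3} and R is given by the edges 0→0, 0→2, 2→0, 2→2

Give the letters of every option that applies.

A, B

The schema Dia p -> Box Dia p is axiom 5; it is valid on a frame iff R is euclidean.
(A) R is not euclidean (1 R 0 and 1 R 1 but not 0 R 1), so the schema fails here.
(B) R is not euclidean (2 R 0 and 2 R 1 but not 0 R 1), so the schema fails here.
(C) R is euclidean (any two R-successors of the same world are R-related), so the schema is valid here.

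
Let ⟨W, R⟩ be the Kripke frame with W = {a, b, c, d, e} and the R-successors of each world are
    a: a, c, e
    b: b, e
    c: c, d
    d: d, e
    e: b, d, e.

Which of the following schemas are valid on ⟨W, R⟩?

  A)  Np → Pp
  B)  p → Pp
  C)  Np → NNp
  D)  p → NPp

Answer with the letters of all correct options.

R is reflexive: each world relates to itself.
R is not symmetric: a R c but not c R a.
R is not transitive: a R c and c R d but not a R d.
R is serial: every world has an R-successor.
(A) Np → Pp is axiom D; it is valid on a frame exactly when R is serial. R is serial, so valid.
(B) p → Pp is the dual of axiom T; it is valid on a frame exactly when R is reflexive. R is reflexive, so valid.
(C) Np → NNp is axiom 4; it is valid on a frame exactly when R is transitive. R is not transitive, so not valid.
(D) p → NPp (axiom B) characterises the symmetric frames. R is not symmetric — not valid.

A, B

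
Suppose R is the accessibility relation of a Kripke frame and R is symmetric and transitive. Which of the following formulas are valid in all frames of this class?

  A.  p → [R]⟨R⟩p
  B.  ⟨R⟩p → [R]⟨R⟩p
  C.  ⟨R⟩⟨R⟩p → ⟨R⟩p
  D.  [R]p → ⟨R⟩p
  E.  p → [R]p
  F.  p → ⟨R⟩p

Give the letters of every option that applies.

A symmetric transitive relation is euclidean (uRv and uRw give vRu by symmetry, then vRw by transitivity).
(A) axiom B: valid iff R is symmetric. Every such R is symmetric — valid.
(B) ⟨R⟩p → [R]⟨R⟩p is axiom 5; it is valid on a frame exactly when R is euclidean. Every such R is euclidean, so valid.
(C) the dual of axiom 4: valid iff R is transitive. Every such R is transitive — valid.
(D) axiom D: valid iff R is serial. Such an R need not be serial — not valid.
(E) p → [R]p is valid only on frames where every R-edge is a self-loop. Such an R need not be a subset of the identity — not valid.
(F) p → ⟨R⟩p (the dual of axiom T) characterises the reflexive frames. Such an R need not be reflexive — not valid.

A, B, C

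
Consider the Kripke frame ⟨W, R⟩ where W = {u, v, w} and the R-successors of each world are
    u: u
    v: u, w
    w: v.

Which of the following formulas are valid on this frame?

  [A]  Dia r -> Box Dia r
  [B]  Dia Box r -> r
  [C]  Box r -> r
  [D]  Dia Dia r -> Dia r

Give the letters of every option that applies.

R is not reflexive: not v R v.
R is not symmetric: v R u but not u R v.
R is not transitive: v R w and w R v but not v R v.
R is not euclidean: v R u and v R w but not u R w.
(A) Dia r -> Box Dia r is axiom 5, which corresponds to the euclidean property. R is not euclidean — not valid.
(B) the dual of axiom B: valid iff R is symmetric. R is not symmetric — not valid.
(C) Box r -> r is axiom T; it is valid on a frame exactly when R is reflexive. R is not reflexive, so not valid.
(D) Dia Dia r -> Dia r is the dual of axiom 4; it is valid on a frame exactly when R is transitive. R is not transitive, so not valid.

none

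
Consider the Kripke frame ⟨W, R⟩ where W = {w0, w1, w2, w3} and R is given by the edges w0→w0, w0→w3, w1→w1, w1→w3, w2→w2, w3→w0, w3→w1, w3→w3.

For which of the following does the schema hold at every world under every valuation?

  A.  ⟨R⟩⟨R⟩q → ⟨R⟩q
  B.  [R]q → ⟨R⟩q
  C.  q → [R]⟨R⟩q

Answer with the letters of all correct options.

B, C

R is symmetric: every R-edge is matched by its reverse.
R is not transitive: w0 R w3 and w3 R w1 but not w0 R w1.
R is serial: every world has an R-successor.
(A) ⟨R⟩⟨R⟩q → ⟨R⟩q is the dual of axiom 4; it is valid on a frame exactly when R is transitive. R is not transitive, so not valid.
(B) [R]q → ⟨R⟩q is axiom D, which corresponds to seriality. R is serial — valid.
(C) q → [R]⟨R⟩q (axiom B) characterises the symmetric frames. R is symmetric — valid.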